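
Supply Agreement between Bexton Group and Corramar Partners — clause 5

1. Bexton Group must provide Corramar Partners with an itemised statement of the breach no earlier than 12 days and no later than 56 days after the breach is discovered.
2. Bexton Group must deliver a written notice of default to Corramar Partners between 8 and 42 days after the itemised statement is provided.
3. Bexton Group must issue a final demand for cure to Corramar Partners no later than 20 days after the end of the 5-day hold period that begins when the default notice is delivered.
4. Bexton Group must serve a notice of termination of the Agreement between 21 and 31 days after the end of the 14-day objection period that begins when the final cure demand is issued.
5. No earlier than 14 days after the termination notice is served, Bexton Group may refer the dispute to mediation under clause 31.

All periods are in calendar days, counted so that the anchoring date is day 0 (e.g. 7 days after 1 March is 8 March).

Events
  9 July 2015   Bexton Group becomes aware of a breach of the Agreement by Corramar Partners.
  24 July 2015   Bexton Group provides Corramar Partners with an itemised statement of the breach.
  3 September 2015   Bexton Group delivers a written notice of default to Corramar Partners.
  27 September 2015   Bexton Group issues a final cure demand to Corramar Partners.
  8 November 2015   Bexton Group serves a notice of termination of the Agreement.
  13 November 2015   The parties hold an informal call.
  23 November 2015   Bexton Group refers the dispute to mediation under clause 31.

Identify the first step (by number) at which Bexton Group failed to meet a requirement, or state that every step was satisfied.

None — every step was satisfied

(1) the permitted window runs from 9 July 2015 + 12 = 21 July 2015 to 9 July 2015 + 56 = 3 September 2015; 24 July 2015 falls inside that range.
(2) the permitted window runs from 24 July 2015 + 8 = 1 August 2015 to 24 July 2015 + 42 = 4 September 2015; done 3 September 2015, which is between those dates.
(3) due by 8 September 2015 + 20 days = 28 September 2015; done 27 September 2015 — timely.
(4) the permitted window runs from 11 October 2015 + 21 = 1 November 2015 to 11 October 2015 + 31 = 11 November 2015; done 8 November 2015, which is between those dates.
(5) permitted from 8 November 2015 + 14 days = 22 November 2015 onward; done 23 November 2015, after the minimum wait.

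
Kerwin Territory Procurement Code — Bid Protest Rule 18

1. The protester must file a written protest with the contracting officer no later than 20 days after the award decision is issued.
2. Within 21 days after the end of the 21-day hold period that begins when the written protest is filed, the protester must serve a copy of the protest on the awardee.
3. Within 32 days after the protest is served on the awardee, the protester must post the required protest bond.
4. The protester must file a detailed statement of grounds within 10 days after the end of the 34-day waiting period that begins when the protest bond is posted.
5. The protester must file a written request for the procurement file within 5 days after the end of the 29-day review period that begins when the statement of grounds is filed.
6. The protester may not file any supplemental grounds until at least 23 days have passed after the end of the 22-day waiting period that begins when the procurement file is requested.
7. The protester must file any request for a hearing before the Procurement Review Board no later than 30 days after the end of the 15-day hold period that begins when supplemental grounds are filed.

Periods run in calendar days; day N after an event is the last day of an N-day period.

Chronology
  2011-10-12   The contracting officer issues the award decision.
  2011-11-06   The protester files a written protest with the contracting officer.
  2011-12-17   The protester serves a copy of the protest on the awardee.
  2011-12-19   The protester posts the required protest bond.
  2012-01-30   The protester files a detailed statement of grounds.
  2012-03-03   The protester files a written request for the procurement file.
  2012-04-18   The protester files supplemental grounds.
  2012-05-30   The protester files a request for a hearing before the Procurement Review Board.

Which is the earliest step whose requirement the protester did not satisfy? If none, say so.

(1) due by 2011-10-12 + 20 days = 2011-11-01; not done until 2011-11-06, 5 days after the deadline.
The procedure was therefore not followed at step 1.

Step 1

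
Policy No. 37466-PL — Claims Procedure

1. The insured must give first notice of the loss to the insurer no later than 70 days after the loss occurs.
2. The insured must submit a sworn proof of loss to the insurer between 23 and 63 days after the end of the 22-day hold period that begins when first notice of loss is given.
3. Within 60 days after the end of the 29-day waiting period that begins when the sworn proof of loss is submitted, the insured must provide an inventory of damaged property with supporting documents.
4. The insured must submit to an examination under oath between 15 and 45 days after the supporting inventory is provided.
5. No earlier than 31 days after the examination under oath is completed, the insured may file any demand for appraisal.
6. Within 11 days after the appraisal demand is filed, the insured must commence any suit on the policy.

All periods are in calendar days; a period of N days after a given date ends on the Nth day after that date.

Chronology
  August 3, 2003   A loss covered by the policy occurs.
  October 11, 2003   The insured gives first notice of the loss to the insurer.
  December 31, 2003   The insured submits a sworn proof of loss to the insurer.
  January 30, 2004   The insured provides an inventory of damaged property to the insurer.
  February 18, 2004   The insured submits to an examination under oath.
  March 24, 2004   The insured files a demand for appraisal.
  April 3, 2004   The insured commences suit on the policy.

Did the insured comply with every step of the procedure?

Yes

Step 1 — counting 70 days from August 3, 2003 (when the loss occurs) gives a deadline of October 12, 2003; done October 11, 2003 — timely.
Step 2 — 23 and 63 days from November 2, 2003 (end of the 22-day hold period, which began when first notice of loss is given on October 11, 2003) are November 25, 2003 and January 4, 2004 respectively; done December 31, 2003 — within the window.
Step 3 — counting 60 days from January 29, 2004 (end of the 29-day waiting period, which began when the sworn proof of loss is submitted on December 31, 2003) gives a deadline of March 29, 2004; done January 30, 2004 — timely.
Step 4 — 15 and 45 days from January 30, 2004 (when the supporting inventory is provided) are February 14, 2004 and March 15, 2004 respectively; done February 18, 2004, which is between those dates.
Step 5 — must wait 31 days from February 18, 2004 (when the examination under oath is completed), so not before March 20, 2004; March 24, 2004 is on or after that date.
Step 6 — counting 11 days from March 24, 2004 (when the appraisal demand is filed) gives a deadline of April 4, 2004; completed April 3, 2004, before the deadline.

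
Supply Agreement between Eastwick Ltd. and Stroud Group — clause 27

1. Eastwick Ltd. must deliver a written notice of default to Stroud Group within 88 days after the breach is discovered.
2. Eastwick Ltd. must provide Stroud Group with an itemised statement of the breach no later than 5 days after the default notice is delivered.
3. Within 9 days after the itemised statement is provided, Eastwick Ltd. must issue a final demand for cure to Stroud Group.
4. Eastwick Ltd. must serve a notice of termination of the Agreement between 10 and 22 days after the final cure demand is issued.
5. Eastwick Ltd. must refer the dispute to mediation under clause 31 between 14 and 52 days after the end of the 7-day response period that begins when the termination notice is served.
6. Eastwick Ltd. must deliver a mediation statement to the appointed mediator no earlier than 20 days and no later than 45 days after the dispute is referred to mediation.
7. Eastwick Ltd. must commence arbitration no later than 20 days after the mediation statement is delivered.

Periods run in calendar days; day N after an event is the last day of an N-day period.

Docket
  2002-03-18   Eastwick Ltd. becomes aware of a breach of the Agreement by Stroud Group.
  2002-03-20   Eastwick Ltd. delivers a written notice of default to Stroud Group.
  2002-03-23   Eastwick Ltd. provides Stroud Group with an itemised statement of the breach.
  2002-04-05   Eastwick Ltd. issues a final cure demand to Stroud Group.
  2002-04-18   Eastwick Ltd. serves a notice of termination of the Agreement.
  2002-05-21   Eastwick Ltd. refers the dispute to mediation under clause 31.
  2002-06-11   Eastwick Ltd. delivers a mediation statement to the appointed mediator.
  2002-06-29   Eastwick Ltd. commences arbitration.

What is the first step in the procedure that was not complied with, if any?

(1) due by 2002-03-18 + 88 days = 2002-06-14; 2002-03-20 is within that limit.
(2) due by 2002-03-20 + 5 days = 2002-03-25; done 2002-03-23 — timely.
(3) due by 2002-03-23 + 9 days = 2002-04-01; done 2002-04-05 — 4 days late.
The procedure was therefore not followed at step 3.

Step 3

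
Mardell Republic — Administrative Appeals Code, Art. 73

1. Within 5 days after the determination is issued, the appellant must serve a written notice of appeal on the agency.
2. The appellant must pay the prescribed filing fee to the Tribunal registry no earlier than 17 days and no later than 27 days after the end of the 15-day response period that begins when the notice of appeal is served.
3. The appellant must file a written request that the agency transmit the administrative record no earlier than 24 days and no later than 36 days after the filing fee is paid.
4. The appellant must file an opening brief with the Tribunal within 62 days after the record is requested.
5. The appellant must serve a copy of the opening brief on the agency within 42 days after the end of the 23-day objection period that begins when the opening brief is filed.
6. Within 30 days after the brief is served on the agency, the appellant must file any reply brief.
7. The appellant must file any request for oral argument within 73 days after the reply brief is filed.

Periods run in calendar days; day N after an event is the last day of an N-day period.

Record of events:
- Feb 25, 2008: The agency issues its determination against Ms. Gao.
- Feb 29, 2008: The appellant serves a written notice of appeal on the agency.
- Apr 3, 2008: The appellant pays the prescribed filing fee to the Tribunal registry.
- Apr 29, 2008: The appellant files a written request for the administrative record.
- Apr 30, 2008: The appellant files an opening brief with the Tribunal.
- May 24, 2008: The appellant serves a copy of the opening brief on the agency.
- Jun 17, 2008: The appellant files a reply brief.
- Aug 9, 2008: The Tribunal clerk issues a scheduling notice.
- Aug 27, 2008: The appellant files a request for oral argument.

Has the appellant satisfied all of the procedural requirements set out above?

Yes

Step 1: 5 days after Feb 25, 2008 (when the determination is issued) is Mar 1, 2008; completed Feb 29, 2008, before the deadline.
Step 2: the window is 17–27 days after Mar 15, 2008 (end of the 15-day response period, which began when the notice of appeal is served on Feb 29, 2008), so Apr 1, 2008 through Apr 11, 2008; done Apr 3, 2008, which is between those dates.
Step 3: the window is 24–36 days after Apr 3, 2008 (when the filing fee is paid), so Apr 27, 2008 through May 9, 2008; Apr 29, 2008 falls inside that range.
Step 4: 62 days after Apr 29, 2008 (when the record is requested) is Jun 30, 2008; done Apr 30, 2008 — timely.
Step 5: 42 days after May 23, 2008 (end of the 23-day objection period, which began when the opening brief is filed on Apr 30, 2008) is Jul 4, 2008; May 24, 2008 is within that limit.
Step 6: 30 days after May 24, 2008 (when the brief is served on the agency) is Jun 23, 2008; done Jun 17, 2008 — timely.
Step 7: 73 days after Jun 17, 2008 (when the reply brief is filed) is Aug 29, 2008; Aug 27, 2008 is within that limit.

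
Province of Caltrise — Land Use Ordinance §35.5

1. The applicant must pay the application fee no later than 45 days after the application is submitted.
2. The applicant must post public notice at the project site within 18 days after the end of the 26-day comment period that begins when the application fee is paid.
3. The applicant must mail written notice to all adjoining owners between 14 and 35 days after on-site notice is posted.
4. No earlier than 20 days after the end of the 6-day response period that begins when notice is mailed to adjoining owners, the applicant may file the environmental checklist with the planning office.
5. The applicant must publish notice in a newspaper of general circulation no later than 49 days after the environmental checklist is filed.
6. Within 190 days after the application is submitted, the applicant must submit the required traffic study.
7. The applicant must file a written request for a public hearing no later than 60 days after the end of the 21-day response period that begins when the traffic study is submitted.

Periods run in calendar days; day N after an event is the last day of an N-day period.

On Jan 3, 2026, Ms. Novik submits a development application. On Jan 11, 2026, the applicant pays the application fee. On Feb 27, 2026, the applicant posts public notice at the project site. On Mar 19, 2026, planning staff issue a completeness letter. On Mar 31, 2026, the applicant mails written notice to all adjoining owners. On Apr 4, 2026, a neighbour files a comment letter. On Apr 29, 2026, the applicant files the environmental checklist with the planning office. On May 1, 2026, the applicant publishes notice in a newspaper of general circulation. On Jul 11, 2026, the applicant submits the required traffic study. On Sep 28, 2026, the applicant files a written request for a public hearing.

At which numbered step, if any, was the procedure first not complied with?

Step 2

(1) due by Jan 3, 2026 + 45 days = Feb 17, 2026; completed Jan 11, 2026, before the deadline.
(2) due by Feb 6, 2026 + 18 days = Feb 24, 2026; Feb 27, 2026 misses that deadline by 3 days.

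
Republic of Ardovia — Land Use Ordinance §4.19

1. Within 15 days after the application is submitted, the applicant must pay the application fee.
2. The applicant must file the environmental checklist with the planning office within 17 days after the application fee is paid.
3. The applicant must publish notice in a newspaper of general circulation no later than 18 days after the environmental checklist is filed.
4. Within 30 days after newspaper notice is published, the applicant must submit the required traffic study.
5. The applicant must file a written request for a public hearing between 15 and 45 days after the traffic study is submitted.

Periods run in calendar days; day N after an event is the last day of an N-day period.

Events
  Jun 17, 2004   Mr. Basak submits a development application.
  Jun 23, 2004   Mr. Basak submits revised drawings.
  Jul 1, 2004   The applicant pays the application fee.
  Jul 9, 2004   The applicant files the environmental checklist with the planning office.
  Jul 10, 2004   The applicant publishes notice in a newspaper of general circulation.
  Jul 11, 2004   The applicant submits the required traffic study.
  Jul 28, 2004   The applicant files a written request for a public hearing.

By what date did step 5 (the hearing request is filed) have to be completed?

Step 5 runs from Jul 11, 2004, when the traffic study is submitted. The window is 15–45 days after Jul 11, 2004; it closes on Aug 25, 2004.

Aug 25, 2004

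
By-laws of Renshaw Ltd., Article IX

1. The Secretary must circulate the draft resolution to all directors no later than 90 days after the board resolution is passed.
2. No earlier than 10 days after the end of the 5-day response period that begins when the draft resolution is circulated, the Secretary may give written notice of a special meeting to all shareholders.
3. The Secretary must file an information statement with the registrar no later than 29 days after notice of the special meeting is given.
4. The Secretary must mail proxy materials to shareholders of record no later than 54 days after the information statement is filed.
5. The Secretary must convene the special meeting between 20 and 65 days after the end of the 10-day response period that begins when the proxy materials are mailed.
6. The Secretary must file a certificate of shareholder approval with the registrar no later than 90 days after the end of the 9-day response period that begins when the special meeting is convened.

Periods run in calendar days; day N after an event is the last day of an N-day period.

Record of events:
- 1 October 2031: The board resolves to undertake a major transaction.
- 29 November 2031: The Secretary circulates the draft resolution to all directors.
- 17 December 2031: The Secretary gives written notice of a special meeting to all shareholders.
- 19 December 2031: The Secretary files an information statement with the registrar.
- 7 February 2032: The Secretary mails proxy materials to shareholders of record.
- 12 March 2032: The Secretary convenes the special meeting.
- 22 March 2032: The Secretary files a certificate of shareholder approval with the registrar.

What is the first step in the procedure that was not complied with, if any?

(1) due by 1 October 2031 + 90 days = 30 December 2031; 29 November 2031 is within that limit.
(2) permitted from 4 December 2031 + 10 days = 14 December 2031 onward; done 17 December 2031 — permitted.
(3) due by 17 December 2031 + 29 days = 15 January 2032; done 19 December 2031 — timely.
(4) due by 19 December 2031 + 54 days = 11 February 2032; done 7 February 2032 — timely.
(5) the permitted window runs from 17 February 2032 + 20 = 8 March 2032 to 17 February 2032 + 65 = 22 April 2032; done 12 March 2032 — within the window.
(6) due by 21 March 2032 + 90 days = 19 June 2032; completed 22 March 2032, before the deadline.

None — every step was satisfied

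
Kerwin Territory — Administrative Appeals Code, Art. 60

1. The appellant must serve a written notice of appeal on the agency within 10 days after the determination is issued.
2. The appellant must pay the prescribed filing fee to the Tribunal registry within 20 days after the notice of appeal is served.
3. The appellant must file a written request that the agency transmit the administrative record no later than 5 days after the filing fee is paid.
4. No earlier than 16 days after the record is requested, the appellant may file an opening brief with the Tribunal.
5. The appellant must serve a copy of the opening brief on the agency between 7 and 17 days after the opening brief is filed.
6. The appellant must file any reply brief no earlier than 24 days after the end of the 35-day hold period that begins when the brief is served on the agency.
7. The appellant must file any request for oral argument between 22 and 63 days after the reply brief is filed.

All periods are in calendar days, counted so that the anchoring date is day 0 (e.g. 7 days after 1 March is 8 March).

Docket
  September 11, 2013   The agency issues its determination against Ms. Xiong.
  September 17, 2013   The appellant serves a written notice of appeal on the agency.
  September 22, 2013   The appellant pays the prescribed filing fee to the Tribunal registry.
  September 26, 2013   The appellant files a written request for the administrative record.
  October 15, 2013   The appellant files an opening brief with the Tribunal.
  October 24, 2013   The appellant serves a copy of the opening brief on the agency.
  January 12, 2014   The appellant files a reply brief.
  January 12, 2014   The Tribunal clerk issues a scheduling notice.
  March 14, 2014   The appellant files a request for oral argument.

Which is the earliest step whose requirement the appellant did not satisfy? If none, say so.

None — every step was satisfied

Step 1: 10 days after September 11, 2013 (when the determination is issued) is September 21, 2013; completed September 17, 2013, before the deadline.
Step 2: 20 days after September 17, 2013 (when the notice of appeal is served) is October 7, 2013; done September 22, 2013 — timely.
Step 3: 5 days after September 22, 2013 (when the filing fee is paid) is September 27, 2013; done September 26, 2013 — timely.
Step 4: the earliest permitted date is 16 days after September 26, 2013 (when the record is requested), i.e. October 12, 2013; done October 15, 2013, after the minimum wait.
Step 5: the window is 7–17 days after October 15, 2013 (when the opening brief is filed), so October 22, 2013 through November 1, 2013; done October 24, 2013, which is between those dates.
Step 6: the earliest permitted date is 24 days after November 28, 2013 (end of the 35-day hold period, which began when the brief is served on the agency on October 24, 2013), i.e. December 22, 2013; January 12, 2014 is on or after that date.
Step 7: the window is 22–63 days after January 12, 2014 (when the reply brief is filed), so February 3, 2014 through March 16, 2014; March 14, 2014 falls inside that range.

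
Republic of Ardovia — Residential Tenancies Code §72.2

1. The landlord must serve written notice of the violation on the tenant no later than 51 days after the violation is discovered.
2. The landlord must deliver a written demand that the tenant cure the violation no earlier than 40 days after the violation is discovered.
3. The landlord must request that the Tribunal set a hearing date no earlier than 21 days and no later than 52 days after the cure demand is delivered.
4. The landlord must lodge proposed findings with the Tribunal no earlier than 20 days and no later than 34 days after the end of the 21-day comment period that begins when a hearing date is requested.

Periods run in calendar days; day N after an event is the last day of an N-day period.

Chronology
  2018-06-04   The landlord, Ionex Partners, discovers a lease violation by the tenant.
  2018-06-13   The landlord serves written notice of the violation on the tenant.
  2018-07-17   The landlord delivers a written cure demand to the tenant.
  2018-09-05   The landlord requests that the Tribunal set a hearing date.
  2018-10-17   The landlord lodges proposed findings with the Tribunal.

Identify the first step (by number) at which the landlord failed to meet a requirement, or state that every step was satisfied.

(1) due by 2018-06-04 + 51 days = 2018-07-25; done 2018-06-13 — timely.
(2) permitted from 2018-06-04 + 40 days = 2018-07-14 onward; 2018-07-17 is on or after that date.
(3) the permitted window runs from 2018-07-17 + 21 = 2018-08-07 to 2018-07-17 + 52 = 2018-09-07; done 2018-09-05 — within the window.
(4) the permitted window runs from 2018-09-26 + 20 = 2018-10-16 to 2018-09-26 + 34 = 2018-10-30; done 2018-10-17, which is between those dates.

None — every step was satisfied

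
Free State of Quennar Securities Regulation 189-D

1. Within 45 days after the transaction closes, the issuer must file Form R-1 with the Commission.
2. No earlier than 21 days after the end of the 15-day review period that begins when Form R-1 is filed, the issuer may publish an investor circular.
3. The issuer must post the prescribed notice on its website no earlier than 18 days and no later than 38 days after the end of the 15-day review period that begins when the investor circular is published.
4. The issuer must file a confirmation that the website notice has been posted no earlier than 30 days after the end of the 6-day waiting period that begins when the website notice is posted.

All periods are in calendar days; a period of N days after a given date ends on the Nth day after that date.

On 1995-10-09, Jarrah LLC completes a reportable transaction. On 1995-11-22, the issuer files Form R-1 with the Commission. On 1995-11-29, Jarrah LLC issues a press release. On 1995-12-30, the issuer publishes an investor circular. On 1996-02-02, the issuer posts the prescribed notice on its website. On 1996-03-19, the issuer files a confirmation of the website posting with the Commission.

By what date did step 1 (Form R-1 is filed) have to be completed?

Step 1 runs from 1995-10-09, when the transaction closes. 45 days after 1995-10-09 is 1995-11-23.

1995-11-23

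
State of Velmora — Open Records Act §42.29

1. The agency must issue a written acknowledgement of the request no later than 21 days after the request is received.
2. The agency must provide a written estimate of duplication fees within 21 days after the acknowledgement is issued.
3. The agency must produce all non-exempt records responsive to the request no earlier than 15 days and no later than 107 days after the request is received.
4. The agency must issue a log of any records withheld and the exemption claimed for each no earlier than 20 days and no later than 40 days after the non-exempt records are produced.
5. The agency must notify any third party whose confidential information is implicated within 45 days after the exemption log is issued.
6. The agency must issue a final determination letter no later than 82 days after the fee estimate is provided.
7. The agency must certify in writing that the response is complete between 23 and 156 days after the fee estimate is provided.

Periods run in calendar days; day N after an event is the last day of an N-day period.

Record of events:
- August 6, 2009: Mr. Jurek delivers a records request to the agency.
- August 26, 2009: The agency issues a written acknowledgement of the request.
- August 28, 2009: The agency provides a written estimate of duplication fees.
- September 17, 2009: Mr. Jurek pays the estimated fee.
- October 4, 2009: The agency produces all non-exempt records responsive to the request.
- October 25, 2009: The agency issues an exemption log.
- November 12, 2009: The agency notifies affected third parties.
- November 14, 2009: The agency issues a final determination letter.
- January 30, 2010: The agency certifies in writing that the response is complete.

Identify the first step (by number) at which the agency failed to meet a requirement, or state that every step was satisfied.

None — every step was satisfied

Step 1 — counting 21 days from August 6, 2009 (when the request is received) gives a deadline of August 27, 2009; done August 26, 2009 — timely.
Step 2 — counting 21 days from August 26, 2009 (when the acknowledgement is issued) gives a deadline of September 16, 2009; done August 28, 2009 — timely.
Step 3 — 15 and 107 days from August 6, 2009 (when the request is received) are August 21, 2009 and November 21, 2009 respectively; October 4, 2009 falls inside that range.
Step 4 — 20 and 40 days from October 4, 2009 (when the non-exempt records are produced) are October 24, 2009 and November 13, 2009 respectively; October 25, 2009 falls inside that range.
Step 5 — counting 45 days from October 25, 2009 (when the exemption log is issued) gives a deadline of December 9, 2009; November 12, 2009 is within that limit.
Step 6 — counting 82 days from August 28, 2009 (when the fee estimate is provided) gives a deadline of November 18, 2009; November 14, 2009 is within that limit.
Step 7 — 23 and 156 days from August 28, 2009 (when the fee estimate is provided) are September 20, 2009 and January 31, 2010 respectively; done January 30, 2010, which is between those dates.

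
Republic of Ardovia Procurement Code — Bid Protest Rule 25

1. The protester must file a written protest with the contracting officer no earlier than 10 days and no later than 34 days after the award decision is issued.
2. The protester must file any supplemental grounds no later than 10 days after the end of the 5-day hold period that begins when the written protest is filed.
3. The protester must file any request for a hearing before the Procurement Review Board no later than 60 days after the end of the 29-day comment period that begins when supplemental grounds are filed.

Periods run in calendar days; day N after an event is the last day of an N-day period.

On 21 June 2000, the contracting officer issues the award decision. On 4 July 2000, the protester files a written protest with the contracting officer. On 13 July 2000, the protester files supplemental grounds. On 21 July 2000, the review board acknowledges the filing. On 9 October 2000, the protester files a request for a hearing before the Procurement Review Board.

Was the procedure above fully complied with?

Yes

Step 1: the window is 10–34 days after 21 June 2000 (when the award decision is issued), so 1 July 2000 through 25 July 2000; 4 July 2000 falls inside that range.
Step 2: 10 days after 9 July 2000 (end of the 5-day hold period, which began when the written protest is filed on 4 July 2000) is 19 July 2000; completed 13 July 2000, before the deadline.
Step 3: 60 days after 11 August 2000 (end of the 29-day comment period, which began when supplemental grounds are filed on 13 July 2000) is 10 October 2000; done 9 October 2000 — timely.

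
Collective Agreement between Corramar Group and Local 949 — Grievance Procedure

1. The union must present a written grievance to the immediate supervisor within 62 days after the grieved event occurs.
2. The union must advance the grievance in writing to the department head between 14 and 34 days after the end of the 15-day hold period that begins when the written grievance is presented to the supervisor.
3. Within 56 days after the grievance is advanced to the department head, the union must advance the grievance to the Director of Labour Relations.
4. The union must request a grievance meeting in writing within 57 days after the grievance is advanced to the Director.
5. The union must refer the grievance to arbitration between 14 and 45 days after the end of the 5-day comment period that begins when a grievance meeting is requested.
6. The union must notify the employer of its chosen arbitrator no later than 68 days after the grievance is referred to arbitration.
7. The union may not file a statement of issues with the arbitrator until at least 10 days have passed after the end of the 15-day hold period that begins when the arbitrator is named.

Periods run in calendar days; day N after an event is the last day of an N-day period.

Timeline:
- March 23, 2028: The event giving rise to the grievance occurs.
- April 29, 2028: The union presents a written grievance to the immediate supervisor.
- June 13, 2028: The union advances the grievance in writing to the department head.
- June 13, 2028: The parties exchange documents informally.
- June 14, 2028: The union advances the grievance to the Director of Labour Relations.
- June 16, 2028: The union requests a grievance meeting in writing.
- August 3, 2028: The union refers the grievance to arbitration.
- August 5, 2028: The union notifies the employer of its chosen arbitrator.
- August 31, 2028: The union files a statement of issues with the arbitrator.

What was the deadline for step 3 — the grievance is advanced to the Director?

August 8, 2028

Step 3 runs from June 13, 2028, when the grievance is advanced to the department head. 56 days after June 13, 2028 is August 8, 2028.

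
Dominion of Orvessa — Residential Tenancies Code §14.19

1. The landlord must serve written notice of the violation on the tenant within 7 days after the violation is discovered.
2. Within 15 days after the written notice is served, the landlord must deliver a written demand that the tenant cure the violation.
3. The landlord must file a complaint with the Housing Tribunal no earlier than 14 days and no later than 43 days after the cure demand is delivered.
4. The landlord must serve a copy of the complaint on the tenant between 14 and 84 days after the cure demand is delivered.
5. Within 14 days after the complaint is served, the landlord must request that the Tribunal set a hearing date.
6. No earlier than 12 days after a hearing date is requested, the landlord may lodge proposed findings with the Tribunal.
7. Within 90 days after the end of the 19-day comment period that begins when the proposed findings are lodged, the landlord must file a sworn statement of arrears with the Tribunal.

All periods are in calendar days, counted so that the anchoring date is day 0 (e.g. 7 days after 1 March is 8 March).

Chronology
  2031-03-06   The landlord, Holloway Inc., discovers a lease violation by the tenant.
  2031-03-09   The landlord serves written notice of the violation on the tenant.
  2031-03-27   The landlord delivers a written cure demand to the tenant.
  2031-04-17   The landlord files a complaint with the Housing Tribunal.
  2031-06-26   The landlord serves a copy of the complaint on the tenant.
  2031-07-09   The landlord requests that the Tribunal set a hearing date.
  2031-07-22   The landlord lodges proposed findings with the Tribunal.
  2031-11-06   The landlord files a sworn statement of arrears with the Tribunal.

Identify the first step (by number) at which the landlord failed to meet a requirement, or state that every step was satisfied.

Step 2

Step 1: 7 days after 2031-03-06 (when the violation is discovered) is 2031-03-13; 2031-03-09 is within that limit.
Step 2: 15 days after 2031-03-09 (when the written notice is served) is 2031-03-24; done 2031-03-27 — 3 days late.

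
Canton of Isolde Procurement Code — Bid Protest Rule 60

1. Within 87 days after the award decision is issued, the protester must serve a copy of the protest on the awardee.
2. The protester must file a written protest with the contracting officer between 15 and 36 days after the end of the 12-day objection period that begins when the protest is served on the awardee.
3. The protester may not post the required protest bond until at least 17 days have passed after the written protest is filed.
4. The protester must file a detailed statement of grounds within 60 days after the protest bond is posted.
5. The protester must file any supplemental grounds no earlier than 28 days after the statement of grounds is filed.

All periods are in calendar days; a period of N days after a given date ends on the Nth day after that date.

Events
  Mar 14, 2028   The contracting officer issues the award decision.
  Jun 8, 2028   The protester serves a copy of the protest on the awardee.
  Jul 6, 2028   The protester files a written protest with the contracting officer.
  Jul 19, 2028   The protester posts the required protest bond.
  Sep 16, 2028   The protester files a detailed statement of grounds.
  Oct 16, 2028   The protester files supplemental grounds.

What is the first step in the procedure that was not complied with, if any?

Step 3

Step 1 — counting 87 days from Mar 14, 2028 (when the award decision is issued) gives a deadline of Jun 9, 2028; completed Jun 8, 2028, before the deadline.
Step 2 — 15 and 36 days from Jun 20, 2028 (end of the 12-day objection period, which began when the protest is served on the awardee on Jun 8, 2028) are Jul 5, 2028 and Jul 26, 2028 respectively; Jul 6, 2028 falls inside that range.
Step 3 — must wait 17 days from Jul 6, 2028 (when the written protest is filed), so not before Jul 23, 2028; acted on Jul 19, 2028, 4 days prematurely.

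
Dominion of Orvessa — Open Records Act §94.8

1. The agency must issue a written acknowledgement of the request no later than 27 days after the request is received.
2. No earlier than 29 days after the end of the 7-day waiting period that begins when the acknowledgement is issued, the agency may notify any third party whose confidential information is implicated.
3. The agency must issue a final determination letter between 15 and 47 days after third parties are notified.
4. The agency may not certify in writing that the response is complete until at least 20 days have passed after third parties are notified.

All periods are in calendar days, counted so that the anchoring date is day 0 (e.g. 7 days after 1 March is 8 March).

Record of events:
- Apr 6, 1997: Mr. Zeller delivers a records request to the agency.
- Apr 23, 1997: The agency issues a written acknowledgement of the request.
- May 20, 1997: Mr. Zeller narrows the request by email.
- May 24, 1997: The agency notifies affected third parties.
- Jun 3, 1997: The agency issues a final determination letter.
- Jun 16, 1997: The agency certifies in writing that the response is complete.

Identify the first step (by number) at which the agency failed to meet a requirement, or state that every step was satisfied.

Step 1 — counting 27 days from Apr 6, 1997 (when the request is received) gives a deadline of May 3, 1997; done Apr 23, 1997 — timely.
Step 2 — must wait 29 days from Apr 30, 1997 (end of the 7-day waiting period, which began when the acknowledgement is issued on Apr 23, 1997), so not before May 29, 1997; done May 24, 1997 — 5 days too early.

Step 2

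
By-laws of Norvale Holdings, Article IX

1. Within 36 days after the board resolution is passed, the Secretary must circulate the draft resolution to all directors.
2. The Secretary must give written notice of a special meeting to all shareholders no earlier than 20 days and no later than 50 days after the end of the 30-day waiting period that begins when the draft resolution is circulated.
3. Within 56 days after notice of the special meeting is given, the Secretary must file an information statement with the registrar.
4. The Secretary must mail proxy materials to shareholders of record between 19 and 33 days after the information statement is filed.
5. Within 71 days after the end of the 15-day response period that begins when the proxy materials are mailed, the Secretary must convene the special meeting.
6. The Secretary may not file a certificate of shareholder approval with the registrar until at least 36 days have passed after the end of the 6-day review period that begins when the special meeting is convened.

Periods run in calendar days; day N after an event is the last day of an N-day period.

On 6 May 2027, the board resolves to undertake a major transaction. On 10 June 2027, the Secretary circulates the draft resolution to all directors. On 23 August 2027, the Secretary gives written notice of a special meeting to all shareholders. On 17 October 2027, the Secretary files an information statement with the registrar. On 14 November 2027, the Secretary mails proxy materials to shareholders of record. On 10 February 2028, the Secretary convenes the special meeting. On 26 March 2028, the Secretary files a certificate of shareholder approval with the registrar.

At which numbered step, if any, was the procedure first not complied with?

Step 1 — counting 36 days from 6 May 2027 (when the board resolution is passed) gives a deadline of 11 June 2027; completed 10 June 2027, before the deadline.
Step 2 — 20 and 50 days from 10 July 2027 (end of the 30-day waiting period, which began when the draft resolution is circulated on 10 June 2027) are 30 July 2027 and 29 August 2027 respectively; done 23 August 2027, which is between those dates.
Step 3 — counting 56 days from 23 August 2027 (when notice of the special meeting is given) gives a deadline of 18 October 2027; completed 17 October 2027, before the deadline.
Step 4 — 19 and 33 days from 17 October 2027 (when the information statement is filed) are 5 November 2027 and 19 November 2027 respectively; done 14 November 2027, which is between those dates.
Step 5 — counting 71 days from 29 November 2027 (end of the 15-day response period, which began when the proxy materials are mailed on 14 November 2027) gives a deadline of 8 February 2028; done 10 February 2028 — 2 days late.

Step 5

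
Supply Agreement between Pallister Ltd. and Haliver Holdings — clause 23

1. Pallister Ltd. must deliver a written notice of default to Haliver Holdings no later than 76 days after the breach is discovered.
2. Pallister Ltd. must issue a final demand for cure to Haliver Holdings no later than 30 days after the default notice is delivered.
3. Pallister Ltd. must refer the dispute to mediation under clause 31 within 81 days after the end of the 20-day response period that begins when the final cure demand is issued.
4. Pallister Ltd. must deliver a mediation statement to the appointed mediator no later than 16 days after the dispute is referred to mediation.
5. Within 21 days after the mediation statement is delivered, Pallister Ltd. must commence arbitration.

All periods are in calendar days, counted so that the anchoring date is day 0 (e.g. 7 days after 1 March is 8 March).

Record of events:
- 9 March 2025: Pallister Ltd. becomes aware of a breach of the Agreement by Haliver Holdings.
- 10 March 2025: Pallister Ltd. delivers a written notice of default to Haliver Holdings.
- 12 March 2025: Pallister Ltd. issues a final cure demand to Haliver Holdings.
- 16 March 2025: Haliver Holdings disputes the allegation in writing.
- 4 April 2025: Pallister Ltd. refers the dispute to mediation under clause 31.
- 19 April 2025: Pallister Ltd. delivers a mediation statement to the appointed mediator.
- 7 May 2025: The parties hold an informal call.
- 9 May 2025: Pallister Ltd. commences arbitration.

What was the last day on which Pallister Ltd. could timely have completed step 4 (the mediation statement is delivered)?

Step 4 runs from 4 April 2025, when the dispute is referred to mediation. 16 days after 4 April 2025 is 20 April 2025.

20 April 2025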